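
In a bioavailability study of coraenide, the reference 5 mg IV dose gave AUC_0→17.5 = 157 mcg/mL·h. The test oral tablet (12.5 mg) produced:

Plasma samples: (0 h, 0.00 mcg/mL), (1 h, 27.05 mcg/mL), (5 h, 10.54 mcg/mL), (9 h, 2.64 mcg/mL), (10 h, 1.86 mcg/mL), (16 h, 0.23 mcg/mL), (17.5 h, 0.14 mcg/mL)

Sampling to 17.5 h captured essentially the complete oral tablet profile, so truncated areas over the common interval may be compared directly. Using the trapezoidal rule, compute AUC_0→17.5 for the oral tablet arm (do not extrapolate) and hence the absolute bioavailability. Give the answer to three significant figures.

F = 0.316

Trapezoidal AUC_0→17.5 (oral tablet):
  [0→1]: (0.00+27.05)/2 × 1 = 13.525
  [1→5]: (27.05+10.54)/2 × 4 = 75.18
  [5→9]: (10.54+2.64)/2 × 4 = 26.36
  [9→10]: (2.64+1.86)/2 × 1 = 2.25
  [10→16]: (1.86+0.23)/2 × 6 = 6.27
  [16→17.5]: (0.23+0.14)/2 × 1.5 = 0.2775
  Sum = 123.8625 mcg/mL·h
F = (AUC_ev/D_ev)/(AUC_iv/D_iv) = (123.8625/12.5)/(157/5) = 9.909/31.4 = 0.3156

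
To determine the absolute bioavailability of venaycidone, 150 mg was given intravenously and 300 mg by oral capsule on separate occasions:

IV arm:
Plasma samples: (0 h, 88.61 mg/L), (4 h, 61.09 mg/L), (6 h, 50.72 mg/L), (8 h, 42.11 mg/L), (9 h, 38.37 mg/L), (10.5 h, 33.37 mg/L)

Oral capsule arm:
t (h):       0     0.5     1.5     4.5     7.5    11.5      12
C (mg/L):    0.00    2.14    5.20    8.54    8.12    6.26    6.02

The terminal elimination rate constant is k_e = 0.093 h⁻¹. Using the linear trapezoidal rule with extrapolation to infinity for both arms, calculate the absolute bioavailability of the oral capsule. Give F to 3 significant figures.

Trapezoidal AUC_0→10.5 (IV):
  [0→4]: (88.61+61.09)/2 × 4 = 299.4
  [4→6]: (61.09+50.72)/2 × 2 = 111.81
  [6→8]: (50.72+42.11)/2 × 2 = 92.83
  [8→9]: (42.11+38.37)/2 × 1 = 40.24
  [9→10.5]: (38.37+33.37)/2 × 1.5 = 53.805
  Sum = 598.085 mg/L·h
IV tail: 33.37/0.093 = 358.817; AUC_iv,0→∞ = 598.085 + 358.817 = 956.902 mg/L·h
Trapezoidal AUC_0→12 (oral capsule):
  [0→0.5]: (0.00+2.14)/2 × 0.5 = 0.535
  [0.5→1.5]: (2.14+5.20)/2 × 1 = 3.67
  [1.5→4.5]: (5.20+8.54)/2 × 3 = 20.61
  [4.5→7.5]: (8.54+8.12)/2 × 3 = 24.99
  [7.5→11.5]: (8.12+6.26)/2 × 4 = 28.76
  [11.5→12]: (6.26+6.02)/2 × 0.5 = 3.07
  Sum = 81.635 mg/L·h
oral capsule tail: 6.02/0.093 = 64.731; AUC_ev,0→∞ = 81.635 + 64.731 = 146.366 mg/L·h
F = (AUC_ev/D_ev)/(AUC_iv/D_iv) = (146.366/300)/(956.902/150) = 0.487887/6.37935 = 0.0765

F = 0.0765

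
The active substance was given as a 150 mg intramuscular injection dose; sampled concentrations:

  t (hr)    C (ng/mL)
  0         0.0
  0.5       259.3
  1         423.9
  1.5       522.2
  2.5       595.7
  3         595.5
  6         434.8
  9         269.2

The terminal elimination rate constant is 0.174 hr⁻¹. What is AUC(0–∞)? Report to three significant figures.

Trapezoidal AUC_0→9:
  [0→0.5]: (0.0+259.3)/2 × 0.5 = 64.825
  [0.5→1]: (259.3+423.9)/2 × 0.5 = 170.8
  [1→1.5]: (423.9+522.2)/2 × 0.5 = 236.525
  [1.5→2.5]: (522.2+595.7)/2 × 1 = 558.95
  [2.5→3]: (595.7+595.5)/2 × 0.5 = 297.8
  [3→6]: (595.5+434.8)/2 × 3 = 1545.45
  [6→9]: (434.8+269.2)/2 × 3 = 1056.0
  Sum = 3930.35 ng/mL·hr
Extrapolated tail: C_last / k_e = 269.2 / 0.174 = 1547.126
AUC_0→∞ = 3930.35 + 1547.126 = 5477.476 ng/mL·hr

AUC = 5480 ng/mL·hr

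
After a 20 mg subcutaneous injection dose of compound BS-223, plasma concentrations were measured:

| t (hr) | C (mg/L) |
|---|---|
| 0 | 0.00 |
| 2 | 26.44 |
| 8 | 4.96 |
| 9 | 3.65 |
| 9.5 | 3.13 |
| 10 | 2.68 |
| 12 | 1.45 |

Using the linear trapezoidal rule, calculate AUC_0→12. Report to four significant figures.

Trapezoidal AUC_0→12:
  [0→2]: (0.00+26.44)/2 × 2 = 26.44
  [2→8]: (26.44+4.96)/2 × 6 = 94.2
  [8→9]: (4.96+3.65)/2 × 1 = 4.305
  [9→9.5]: (3.65+3.13)/2 × 0.5 = 1.695
  [9.5→10]: (3.13+2.68)/2 × 0.5 = 1.4525
  [10→12]: (2.68+1.45)/2 × 2 = 4.13
  Sum = 132.2225 mg/L·hr

AUC = 132.2 mg/L·hr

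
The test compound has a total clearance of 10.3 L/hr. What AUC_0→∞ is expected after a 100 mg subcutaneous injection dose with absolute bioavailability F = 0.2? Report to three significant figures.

AUC = 1.94 mg/L·hr

AUC_0→∞ = F × Dose / CL
        = 0.2 × 100 / 10.3 = 1.94175 mg/L·hr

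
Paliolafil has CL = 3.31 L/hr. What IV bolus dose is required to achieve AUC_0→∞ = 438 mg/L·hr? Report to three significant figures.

Dose_iv = CL × AUC_0→∞
     = 3.31 × 438 = 1449.78 mg

Dose = 1450 mg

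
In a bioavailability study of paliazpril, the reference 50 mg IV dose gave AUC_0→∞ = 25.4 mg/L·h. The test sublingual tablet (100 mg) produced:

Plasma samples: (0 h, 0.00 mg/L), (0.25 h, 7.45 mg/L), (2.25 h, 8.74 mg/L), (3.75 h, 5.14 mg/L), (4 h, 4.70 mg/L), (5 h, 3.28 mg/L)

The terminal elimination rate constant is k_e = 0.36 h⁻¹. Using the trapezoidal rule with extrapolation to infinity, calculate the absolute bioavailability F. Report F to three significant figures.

Trapezoidal AUC_0→5 (sublingual tablet):
  [0→0.25]: (0.00+7.45)/2 × 0.25 = 0.93125
  [0.25→2.25]: (7.45+8.74)/2 × 2 = 16.19
  [2.25→3.75]: (8.74+5.14)/2 × 1.5 = 10.41
  [3.75→4]: (5.14+4.70)/2 × 0.25 = 1.23
  [4→5]: (4.70+3.28)/2 × 1 = 3.99
  Sum = 32.75125 mg/L·h
Tail: C_last/k_e = 3.28/0.36 = 9.111
AUC_0→∞ (sublingual tablet) = 32.75125 + 9.111 = 41.86225 mg/L·h
F = (AUC_ev/D_ev)/(AUC_iv/D_iv) = (41.86225/100)/(25.4/50) = 0.4186225/0.508 = 0.8241

F = 0.824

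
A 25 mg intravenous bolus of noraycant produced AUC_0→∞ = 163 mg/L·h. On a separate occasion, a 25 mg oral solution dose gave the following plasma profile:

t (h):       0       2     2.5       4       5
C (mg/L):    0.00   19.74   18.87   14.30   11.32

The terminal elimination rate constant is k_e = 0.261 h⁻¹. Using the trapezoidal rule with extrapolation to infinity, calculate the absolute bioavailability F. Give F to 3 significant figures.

F = 0.678

Trapezoidal AUC_0→5 (oral solution):
  [0→2]: (0.00+19.74)/2 × 2 = 19.74
  [2→2.5]: (19.74+18.87)/2 × 0.5 = 9.6525
  [2.5→4]: (18.87+14.30)/2 × 1.5 = 24.8775
  [4→5]: (14.30+11.32)/2 × 1 = 12.81
  Sum = 67.08 mg/L·h
Tail: C_last/k_e = 11.32/0.261 = 43.372
AUC_0→∞ (oral solution) = 67.08 + 43.372 = 110.452 mg/L·h
F = (AUC_ev/D_ev)/(AUC_iv/D_iv) = (110.452/25)/(163/25) = 4.41808/6.52 = 0.6776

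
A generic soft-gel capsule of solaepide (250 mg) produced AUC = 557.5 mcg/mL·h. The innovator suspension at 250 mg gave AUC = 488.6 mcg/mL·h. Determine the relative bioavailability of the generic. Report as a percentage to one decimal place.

F_rel = 114.1%

F_rel = (AUC_test/D_test) / (AUC_ref/D_ref)
      = (557.5/250) / (488.6/250)
      = 2.23 / 1.9544 = 1.1410 = 114.10%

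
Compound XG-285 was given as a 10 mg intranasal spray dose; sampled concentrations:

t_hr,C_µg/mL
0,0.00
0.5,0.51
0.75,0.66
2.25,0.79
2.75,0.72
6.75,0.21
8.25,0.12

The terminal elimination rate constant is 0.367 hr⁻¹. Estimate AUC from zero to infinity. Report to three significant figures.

Trapezoidal AUC_0→8.25:
  [0→0.5]: (0.00+0.51)/2 × 0.5 = 0.1275
  [0.5→0.75]: (0.51+0.66)/2 × 0.25 = 0.14625
  [0.75→2.25]: (0.66+0.79)/2 × 1.5 = 1.0875
  [2.25→2.75]: (0.79+0.72)/2 × 0.5 = 0.3775
  [2.75→6.75]: (0.72+0.21)/2 × 4 = 1.86
  [6.75→8.25]: (0.21+0.12)/2 × 1.5 = 0.2475
  Sum = 3.84625 µg/mL·hr
Extrapolated tail: C_last / k_e = 0.12 / 0.367 = 0.327
AUC_0→∞ = 3.84625 + 0.327 = 4.17325 µg/mL·hr

AUC = 4.17 µg/mL·hr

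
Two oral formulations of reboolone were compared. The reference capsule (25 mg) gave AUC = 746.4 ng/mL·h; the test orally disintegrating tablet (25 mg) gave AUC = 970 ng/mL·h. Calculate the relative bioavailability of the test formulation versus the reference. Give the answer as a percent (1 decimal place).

F_rel = 130.0%

F_rel = (AUC_test/D_test) / (AUC_ref/D_ref)
      = (970/25) / (746.4/25)
      = 38.8 / 29.856 = 1.2996 = 129.96%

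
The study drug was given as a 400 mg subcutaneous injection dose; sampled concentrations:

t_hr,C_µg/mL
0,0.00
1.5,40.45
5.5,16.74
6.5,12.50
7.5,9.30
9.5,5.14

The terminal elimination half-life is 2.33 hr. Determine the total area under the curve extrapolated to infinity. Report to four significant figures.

AUC = 202.0 µg/mL·hr

Trapezoidal AUC_0→9.5:
  [0→1.5]: (0.00+40.45)/2 × 1.5 = 30.3375
  [1.5→5.5]: (40.45+16.74)/2 × 4 = 114.38
  [5.5→6.5]: (16.74+12.50)/2 × 1 = 14.62
  [6.5→7.5]: (12.50+9.30)/2 × 1 = 10.9
  [7.5→9.5]: (9.30+5.14)/2 × 2 = 14.44
  Sum = 184.6775 µg/mL·hr
k_e = ln2 / t½ = 0.693147 / 2.33 = 0.2975 hr^-1
Extrapolated tail: C_last / k_e = 5.14 / 0.2975 = 17.277
AUC_0→∞ = 184.6775 + 17.277 = 201.9545 µg/mL·hr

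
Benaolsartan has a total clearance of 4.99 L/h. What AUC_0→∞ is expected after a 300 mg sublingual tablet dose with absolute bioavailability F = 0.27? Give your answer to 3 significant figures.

AUC_0→∞ = F × Dose / CL
        = 0.27 × 300 / 4.99 = 16.2325 mg/L·h

AUC = 16.2 mg/L·h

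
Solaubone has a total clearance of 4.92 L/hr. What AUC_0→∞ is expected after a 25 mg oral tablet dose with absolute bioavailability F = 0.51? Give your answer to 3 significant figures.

AUC_0→∞ = F × Dose / CL
        = 0.51 × 25 / 4.92 = 2.59146 mg/L·hr

AUC = 2.59 mg/L·hr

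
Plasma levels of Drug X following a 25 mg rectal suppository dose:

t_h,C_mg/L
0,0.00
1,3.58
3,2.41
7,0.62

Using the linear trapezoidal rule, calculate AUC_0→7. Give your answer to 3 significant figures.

AUC = 13.8 mg/L·h

Trapezoidal AUC_0→7:
  [0→1]: (0.00+3.58)/2 × 1 = 1.79
  [1→3]: (3.58+2.41)/2 × 2 = 5.99
  [3→7]: (2.41+0.62)/2 × 4 = 6.06
  Sum = 13.84 mg/L·h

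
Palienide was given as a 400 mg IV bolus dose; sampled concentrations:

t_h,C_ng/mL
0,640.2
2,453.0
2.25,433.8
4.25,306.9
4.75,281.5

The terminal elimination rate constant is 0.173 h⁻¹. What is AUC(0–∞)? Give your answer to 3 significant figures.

AUC = 3720 ng/mL·h

Trapezoidal AUC_0→4.75:
  [0→2]: (640.2+453.0)/2 × 2 = 1093.2
  [2→2.25]: (453.0+433.8)/2 × 0.25 = 110.85
  [2.25→4.25]: (433.8+306.9)/2 × 2 = 740.7
  [4.25→4.75]: (306.9+281.5)/2 × 0.5 = 147.1
  Sum = 2091.85 ng/mL·h
Extrapolated tail: C_last / k_e = 281.5 / 0.173 = 1627.168
AUC_0→∞ = 2091.85 + 1627.168 = 3719.018 ng/mL·h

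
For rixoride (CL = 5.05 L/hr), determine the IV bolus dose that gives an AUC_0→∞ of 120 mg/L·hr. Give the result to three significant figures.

Dose = 606 mg

Dose_iv = CL × AUC_0→∞
     = 5.05 × 120 = 606 mg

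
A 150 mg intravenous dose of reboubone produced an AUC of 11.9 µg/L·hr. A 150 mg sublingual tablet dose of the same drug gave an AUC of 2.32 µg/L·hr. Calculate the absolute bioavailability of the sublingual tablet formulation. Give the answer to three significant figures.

F = 0.195

F = (AUC_ev / D_ev) / (AUC_iv / D_iv)
  = (2.32/150) / (11.9/150)
  = 0.0154667 / 0.0793333 = 0.1950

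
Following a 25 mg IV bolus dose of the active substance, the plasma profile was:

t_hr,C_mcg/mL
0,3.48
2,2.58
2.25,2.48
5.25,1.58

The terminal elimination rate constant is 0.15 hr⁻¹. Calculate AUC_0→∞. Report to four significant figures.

Trapezoidal AUC_0→5.25:
  [0→2]: (3.48+2.58)/2 × 2 = 6.06
  [2→2.25]: (2.58+2.48)/2 × 0.25 = 0.6325
  [2.25→5.25]: (2.48+1.58)/2 × 3 = 6.09
  Sum = 12.7825 mcg/mL·hr
Extrapolated tail: C_last / k_e = 1.58 / 0.15 = 10.533
AUC_0→∞ = 12.7825 + 10.533 = 23.3155 mcg/mL·hr

AUC = 23.32 mcg/mL·hr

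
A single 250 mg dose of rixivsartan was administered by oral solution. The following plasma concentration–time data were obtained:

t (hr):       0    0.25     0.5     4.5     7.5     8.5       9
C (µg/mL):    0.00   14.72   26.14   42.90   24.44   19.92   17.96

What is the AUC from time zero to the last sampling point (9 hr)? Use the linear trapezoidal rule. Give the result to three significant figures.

Trapezoidal AUC_0→9:
  [0→0.25]: (0.00+14.72)/2 × 0.25 = 1.84
  [0.25→0.5]: (14.72+26.14)/2 × 0.25 = 5.1075
  [0.5→4.5]: (26.14+42.90)/2 × 4 = 138.08
  [4.5→7.5]: (42.90+24.44)/2 × 3 = 101.01
  [7.5→8.5]: (24.44+19.92)/2 × 1 = 22.18
  [8.5→9]: (19.92+17.96)/2 × 0.5 = 9.47
  Sum = 277.6875 µg/mL·hr

AUC = 278 µg/mL·hr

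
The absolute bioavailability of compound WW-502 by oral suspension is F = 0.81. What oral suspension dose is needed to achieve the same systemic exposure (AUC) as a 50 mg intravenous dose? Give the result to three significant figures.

For equal systemic exposure: F × D_ev = D_iv
D_ev = D_iv / F = 50 / 0.81 = 61.7284 mg

D_oral = 61.7 mg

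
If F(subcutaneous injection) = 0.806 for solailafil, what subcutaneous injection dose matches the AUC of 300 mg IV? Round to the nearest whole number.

For equal systemic exposure: F × D_ev = D_iv
D_ev = D_iv / F = 300 / 0.806 = 372.208 mg

D_subcutaneous = 372 mg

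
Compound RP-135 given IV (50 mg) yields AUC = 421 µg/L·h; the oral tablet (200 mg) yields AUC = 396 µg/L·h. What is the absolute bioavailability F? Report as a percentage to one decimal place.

F = (AUC_ev / D_ev) / (AUC_iv / D_iv)
  = (396/200) / (421/50)
  = 1.98 / 8.42 = 0.2352
  = 23.52%

F = 23.5%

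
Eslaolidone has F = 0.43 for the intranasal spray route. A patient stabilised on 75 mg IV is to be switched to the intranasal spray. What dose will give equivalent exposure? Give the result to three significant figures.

D_intranasal = 174 mg

For equal systemic exposure: F × D_ev = D_iv
D_ev = D_iv / F = 75 / 0.43 = 174.419 mg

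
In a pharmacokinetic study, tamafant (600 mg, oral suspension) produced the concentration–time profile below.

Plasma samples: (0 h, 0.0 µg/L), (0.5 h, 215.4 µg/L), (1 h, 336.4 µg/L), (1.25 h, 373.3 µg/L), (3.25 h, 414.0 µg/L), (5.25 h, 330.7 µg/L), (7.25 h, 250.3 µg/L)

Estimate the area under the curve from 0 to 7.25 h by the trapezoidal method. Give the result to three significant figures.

Trapezoidal AUC_0→7.25:
  [0→0.5]: (0.0+215.4)/2 × 0.5 = 53.85
  [0.5→1]: (215.4+336.4)/2 × 0.5 = 137.95
  [1→1.25]: (336.4+373.3)/2 × 0.25 = 88.7125
  [1.25→3.25]: (373.3+414.0)/2 × 2 = 787.3
  [3.25→5.25]: (414.0+330.7)/2 × 2 = 744.7
  [5.25→7.25]: (330.7+250.3)/2 × 2 = 581.0
  Sum = 2393.5125 µg/L·h

AUC = 2390 µg/L·h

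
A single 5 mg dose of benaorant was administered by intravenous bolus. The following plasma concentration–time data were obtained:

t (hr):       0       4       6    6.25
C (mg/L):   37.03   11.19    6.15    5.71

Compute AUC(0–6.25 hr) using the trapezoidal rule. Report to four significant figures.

Trapezoidal AUC_0→6.25:
  [0→4]: (37.03+11.19)/2 × 4 = 96.44
  [4→6]: (11.19+6.15)/2 × 2 = 17.34
  [6→6.25]: (6.15+5.71)/2 × 0.25 = 1.4825
  Sum = 115.2625 mg/L·hr

AUC = 115.3 mg/L·hr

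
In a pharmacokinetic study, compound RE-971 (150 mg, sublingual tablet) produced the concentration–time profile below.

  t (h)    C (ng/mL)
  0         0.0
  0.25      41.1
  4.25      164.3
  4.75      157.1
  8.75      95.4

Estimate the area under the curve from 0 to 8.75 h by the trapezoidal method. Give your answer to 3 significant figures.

AUC = 1000 ng/mL·h

Trapezoidal AUC_0→8.75:
  [0→0.25]: (0.0+41.1)/2 × 0.25 = 5.1375
  [0.25→4.25]: (41.1+164.3)/2 × 4 = 410.8
  [4.25→4.75]: (164.3+157.1)/2 × 0.5 = 80.35
  [4.75→8.75]: (157.1+95.4)/2 × 4 = 505.0
  Sum = 1001.2875 ng/mL·h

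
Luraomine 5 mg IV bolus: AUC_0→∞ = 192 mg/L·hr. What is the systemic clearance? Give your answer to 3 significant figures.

CL = Dose_iv / AUC_0→∞
   = 5 / 192 = 0.0260417 L/hr

CL = 0.0260 L/hr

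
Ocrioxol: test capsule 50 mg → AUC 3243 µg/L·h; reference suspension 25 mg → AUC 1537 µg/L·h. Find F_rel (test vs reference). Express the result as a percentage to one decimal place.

F_rel = (AUC_test/D_test) / (AUC_ref/D_ref)
      = (3243/50) / (1537/25)
      = 64.86 / 61.48 = 1.0550 = 105.50%

F_rel = 105.5%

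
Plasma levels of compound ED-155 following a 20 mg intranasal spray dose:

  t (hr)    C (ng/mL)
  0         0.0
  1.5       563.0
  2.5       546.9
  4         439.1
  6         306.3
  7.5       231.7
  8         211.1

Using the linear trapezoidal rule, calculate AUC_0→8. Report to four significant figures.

Trapezoidal AUC_0→8:
  [0→1.5]: (0.0+563.0)/2 × 1.5 = 422.25
  [1.5→2.5]: (563.0+546.9)/2 × 1 = 554.95
  [2.5→4]: (546.9+439.1)/2 × 1.5 = 739.5
  [4→6]: (439.1+306.3)/2 × 2 = 745.4
  [6→7.5]: (306.3+231.7)/2 × 1.5 = 403.5
  [7.5→8]: (231.7+211.1)/2 × 0.5 = 110.7
  Sum = 2976.3 ng/mL·hr

AUC = 2976 ng/mL·hr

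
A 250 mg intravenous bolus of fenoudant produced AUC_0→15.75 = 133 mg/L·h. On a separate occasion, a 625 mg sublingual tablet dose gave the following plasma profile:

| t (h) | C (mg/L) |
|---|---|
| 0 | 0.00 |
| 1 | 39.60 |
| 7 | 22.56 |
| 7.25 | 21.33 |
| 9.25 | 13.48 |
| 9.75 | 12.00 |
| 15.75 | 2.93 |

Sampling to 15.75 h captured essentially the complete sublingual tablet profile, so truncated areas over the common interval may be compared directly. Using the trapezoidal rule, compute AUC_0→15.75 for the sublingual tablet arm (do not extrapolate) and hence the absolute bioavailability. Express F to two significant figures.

F = 0.90

Trapezoidal AUC_0→15.75 (sublingual tablet):
  [0→1]: (0.00+39.60)/2 × 1 = 19.8
  [1→7]: (39.60+22.56)/2 × 6 = 186.48
  [7→7.25]: (22.56+21.33)/2 × 0.25 = 5.48625
  [7.25→9.25]: (21.33+13.48)/2 × 2 = 34.81
  [9.25→9.75]: (13.48+12.00)/2 × 0.5 = 6.37
  [9.75→15.75]: (12.00+2.93)/2 × 6 = 44.79
  Sum = 297.73625 mg/L·h
F = (AUC_ev/D_ev)/(AUC_iv/D_iv) = (297.73625/625)/(133/250) = 0.476378/0.532 = 0.8954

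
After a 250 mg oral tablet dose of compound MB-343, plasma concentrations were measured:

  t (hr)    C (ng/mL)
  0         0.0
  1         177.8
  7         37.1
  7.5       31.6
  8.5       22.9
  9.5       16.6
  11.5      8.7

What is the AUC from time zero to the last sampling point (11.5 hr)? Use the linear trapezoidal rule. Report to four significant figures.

Trapezoidal AUC_0→11.5:
  [0→1]: (0.0+177.8)/2 × 1 = 88.9
  [1→7]: (177.8+37.1)/2 × 6 = 644.7
  [7→7.5]: (37.1+31.6)/2 × 0.5 = 17.175
  [7.5→8.5]: (31.6+22.9)/2 × 1 = 27.25
  [8.5→9.5]: (22.9+16.6)/2 × 1 = 19.75
  [9.5→11.5]: (16.6+8.7)/2 × 2 = 25.3
  Sum = 823.075 ng/mL·hr

AUC = 823.1 ng/mL·hr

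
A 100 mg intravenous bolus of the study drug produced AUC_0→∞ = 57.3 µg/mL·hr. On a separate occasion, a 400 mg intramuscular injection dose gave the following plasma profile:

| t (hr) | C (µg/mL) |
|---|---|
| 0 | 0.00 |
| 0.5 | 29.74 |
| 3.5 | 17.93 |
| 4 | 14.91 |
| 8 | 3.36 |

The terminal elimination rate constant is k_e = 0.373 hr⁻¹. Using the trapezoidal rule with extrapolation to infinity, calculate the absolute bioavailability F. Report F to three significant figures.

F = 0.579

Trapezoidal AUC_0→8 (intramuscular injection):
  [0→0.5]: (0.00+29.74)/2 × 0.5 = 7.435
  [0.5→3.5]: (29.74+17.93)/2 × 3 = 71.505
  [3.5→4]: (17.93+14.91)/2 × 0.5 = 8.21
  [4→8]: (14.91+3.36)/2 × 4 = 36.54
  Sum = 123.69 µg/mL·hr
Tail: C_last/k_e = 3.36/0.373 = 9.008
AUC_0→∞ (intramuscular injection) = 123.69 + 9.008 = 132.698 µg/mL·hr
F = (AUC_ev/D_ev)/(AUC_iv/D_iv) = (132.698/400)/(57.3/100) = 0.331745/0.573 = 0.5790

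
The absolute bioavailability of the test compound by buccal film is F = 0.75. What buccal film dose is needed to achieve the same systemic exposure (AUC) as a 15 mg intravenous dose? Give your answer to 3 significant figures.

For equal systemic exposure: F × D_ev = D_iv
D_ev = D_iv / F = 15 / 0.75 = 20 mg

D_buccal = 20.0 mg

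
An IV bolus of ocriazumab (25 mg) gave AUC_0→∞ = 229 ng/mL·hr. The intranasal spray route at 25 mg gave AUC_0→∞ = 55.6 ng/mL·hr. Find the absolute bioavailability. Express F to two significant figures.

F = 0.24

F = (AUC_ev / D_ev) / (AUC_iv / D_iv)
  = (55.6/25) / (229/25)
  = 2.224 / 9.16 = 0.2428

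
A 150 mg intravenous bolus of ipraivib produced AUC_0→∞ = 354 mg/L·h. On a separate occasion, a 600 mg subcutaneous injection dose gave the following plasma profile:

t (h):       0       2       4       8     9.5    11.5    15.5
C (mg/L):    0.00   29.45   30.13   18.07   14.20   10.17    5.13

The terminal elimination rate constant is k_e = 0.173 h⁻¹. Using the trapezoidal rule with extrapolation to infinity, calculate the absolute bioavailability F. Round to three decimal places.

Trapezoidal AUC_0→15.5 (subcutaneous injection):
  [0→2]: (0.00+29.45)/2 × 2 = 29.45
  [2→4]: (29.45+30.13)/2 × 2 = 59.58
  [4→8]: (30.13+18.07)/2 × 4 = 96.4
  [8→9.5]: (18.07+14.20)/2 × 1.5 = 24.2025
  [9.5→11.5]: (14.20+10.17)/2 × 2 = 24.37
  [11.5→15.5]: (10.17+5.13)/2 × 4 = 30.6
  Sum = 264.6025 mg/L·h
Tail: C_last/k_e = 5.13/0.173 = 29.653
AUC_0→∞ (subcutaneous injection) = 264.6025 + 29.653 = 294.2555 mg/L·h
F = (AUC_ev/D_ev)/(AUC_iv/D_iv) = (294.2555/600)/(354/150) = 0.490426/2.36 = 0.2078

F = 0.208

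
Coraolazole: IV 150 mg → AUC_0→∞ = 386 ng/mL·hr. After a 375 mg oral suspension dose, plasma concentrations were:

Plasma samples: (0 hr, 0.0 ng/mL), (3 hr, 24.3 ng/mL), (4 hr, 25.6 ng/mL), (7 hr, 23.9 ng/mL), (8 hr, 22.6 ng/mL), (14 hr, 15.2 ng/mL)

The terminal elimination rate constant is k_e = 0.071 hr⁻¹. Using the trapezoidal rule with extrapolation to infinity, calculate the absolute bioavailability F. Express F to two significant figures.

F = 0.50

Trapezoidal AUC_0→14 (oral suspension):
  [0→3]: (0.0+24.3)/2 × 3 = 36.45
  [3→4]: (24.3+25.6)/2 × 1 = 24.95
  [4→7]: (25.6+23.9)/2 × 3 = 74.25
  [7→8]: (23.9+22.6)/2 × 1 = 23.25
  [8→14]: (22.6+15.2)/2 × 6 = 113.4
  Sum = 272.3 ng/mL·hr
Tail: C_last/k_e = 15.2/0.071 = 214.085
AUC_0→∞ (oral suspension) = 272.3 + 214.085 = 486.385 ng/mL·hr
F = (AUC_ev/D_ev)/(AUC_iv/D_iv) = (486.385/375)/(386/150) = 1.29703/2.57333 = 0.5040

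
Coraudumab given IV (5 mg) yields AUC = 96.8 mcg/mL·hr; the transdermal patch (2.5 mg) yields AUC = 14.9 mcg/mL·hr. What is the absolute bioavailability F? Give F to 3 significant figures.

F = (AUC_ev / D_ev) / (AUC_iv / D_iv)
  = (14.9/2.5) / (96.8/5)
  = 5.96 / 19.36 = 0.3079

F = 0.308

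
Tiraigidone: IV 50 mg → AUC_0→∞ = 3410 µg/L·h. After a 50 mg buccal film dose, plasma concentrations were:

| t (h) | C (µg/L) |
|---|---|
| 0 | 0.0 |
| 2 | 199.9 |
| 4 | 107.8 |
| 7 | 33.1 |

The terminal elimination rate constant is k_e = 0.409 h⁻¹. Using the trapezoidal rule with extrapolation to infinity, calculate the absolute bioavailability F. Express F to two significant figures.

Trapezoidal AUC_0→7 (buccal film):
  [0→2]: (0.0+199.9)/2 × 2 = 199.9
  [2→4]: (199.9+107.8)/2 × 2 = 307.7
  [4→7]: (107.8+33.1)/2 × 3 = 211.35
  Sum = 718.95 µg/L·h
Tail: C_last/k_e = 33.1/0.409 = 80.929
AUC_0→∞ (buccal film) = 718.95 + 80.929 = 799.879 µg/L·h
F = (AUC_ev/D_ev)/(AUC_iv/D_iv) = (799.879/50)/(3410/50) = 15.99758/68.2 = 0.2346

F = 0.23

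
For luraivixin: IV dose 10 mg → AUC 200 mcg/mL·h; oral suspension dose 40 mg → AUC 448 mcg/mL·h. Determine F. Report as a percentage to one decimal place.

F = 56.0%

F = (AUC_ev / D_ev) / (AUC_iv / D_iv)
  = (448/40) / (200/10)
  = 11.2 / 20 = 0.5600
  = 56.00%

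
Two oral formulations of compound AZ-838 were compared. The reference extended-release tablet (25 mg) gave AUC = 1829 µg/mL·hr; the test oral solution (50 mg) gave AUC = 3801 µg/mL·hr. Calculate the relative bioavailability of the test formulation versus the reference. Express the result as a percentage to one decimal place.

F_rel = 103.9%

F_rel = (AUC_test/D_test) / (AUC_ref/D_ref)
      = (3801/50) / (1829/25)
      = 76.02 / 73.16 = 1.0391 = 103.91%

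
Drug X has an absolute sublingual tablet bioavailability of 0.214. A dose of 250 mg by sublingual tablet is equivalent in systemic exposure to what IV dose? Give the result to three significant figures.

D_iv = 53.5 mg

Systemic exposure from an extravascular dose = F × D_ev, so the equivalent IV dose is F × D_ev.
D_iv = F × D_ev = 0.214 × 250 = 53.5 mg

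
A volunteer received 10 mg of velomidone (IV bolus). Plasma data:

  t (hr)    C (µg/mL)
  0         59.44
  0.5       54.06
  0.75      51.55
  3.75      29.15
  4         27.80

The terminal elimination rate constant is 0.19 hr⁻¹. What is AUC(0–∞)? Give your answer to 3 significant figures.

Trapezoidal AUC_0→4:
  [0→0.5]: (59.44+54.06)/2 × 0.5 = 28.375
  [0.5→0.75]: (54.06+51.55)/2 × 0.25 = 13.20125
  [0.75→3.75]: (51.55+29.15)/2 × 3 = 121.05
  [3.75→4]: (29.15+27.80)/2 × 0.25 = 7.11875
  Sum = 169.745 µg/mL·hr
Extrapolated tail: C_last / k_e = 27.80 / 0.19 = 146.316
AUC_0→∞ = 169.745 + 146.316 = 316.061 µg/mL·hr

AUC = 316 µg/mL·hr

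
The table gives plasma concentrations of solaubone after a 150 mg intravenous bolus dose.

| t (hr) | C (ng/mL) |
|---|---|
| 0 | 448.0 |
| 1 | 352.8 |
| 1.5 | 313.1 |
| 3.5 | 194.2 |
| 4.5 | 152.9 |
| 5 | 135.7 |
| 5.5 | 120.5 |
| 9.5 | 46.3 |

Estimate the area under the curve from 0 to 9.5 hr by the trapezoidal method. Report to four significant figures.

Trapezoidal AUC_0→9.5:
  [0→1]: (448.0+352.8)/2 × 1 = 400.4
  [1→1.5]: (352.8+313.1)/2 × 0.5 = 166.475
  [1.5→3.5]: (313.1+194.2)/2 × 2 = 507.3
  [3.5→4.5]: (194.2+152.9)/2 × 1 = 173.55
  [4.5→5]: (152.9+135.7)/2 × 0.5 = 72.15
  [5→5.5]: (135.7+120.5)/2 × 0.5 = 64.05
  [5.5→9.5]: (120.5+46.3)/2 × 4 = 333.6
  Sum = 1717.525 ng/mL·hr

AUC = 1718 ng/mL·hr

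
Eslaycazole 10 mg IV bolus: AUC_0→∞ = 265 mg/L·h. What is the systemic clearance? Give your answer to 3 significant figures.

CL = 0.0377 L/h

CL = Dose_iv / AUC_0→∞
   = 10 / 265 = 0.0377358 L/h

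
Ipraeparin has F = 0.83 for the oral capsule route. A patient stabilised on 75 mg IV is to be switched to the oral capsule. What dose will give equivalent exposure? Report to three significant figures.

D_oral = 90.4 mg

For equal systemic exposure: F × D_ev = D_iv
D_ev = D_iv / F = 75 / 0.83 = 90.3614 mg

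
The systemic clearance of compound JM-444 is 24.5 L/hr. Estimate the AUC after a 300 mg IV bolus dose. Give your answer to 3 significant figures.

AUC_0→∞ = Dose_iv / CL
        = 300 / 24.5 = 12.2449 mg/L·hr

AUC = 12.2 mg/L·hr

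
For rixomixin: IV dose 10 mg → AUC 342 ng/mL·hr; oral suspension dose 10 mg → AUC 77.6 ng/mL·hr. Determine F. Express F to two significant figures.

F = (AUC_ev / D_ev) / (AUC_iv / D_iv)
  = (77.6/10) / (342/10)
  = 7.76 / 34.2 = 0.2269

F = 0.23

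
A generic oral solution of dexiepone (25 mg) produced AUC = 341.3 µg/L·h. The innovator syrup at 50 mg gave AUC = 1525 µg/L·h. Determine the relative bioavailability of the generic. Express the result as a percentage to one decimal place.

F_rel = (AUC_test/D_test) / (AUC_ref/D_ref)
      = (341.3/25) / (1525/50)
      = 13.652 / 30.5 = 0.4476 = 44.76%

F_rel = 44.8%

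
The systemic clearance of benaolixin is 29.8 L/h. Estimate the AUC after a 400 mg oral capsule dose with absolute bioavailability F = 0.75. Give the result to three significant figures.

AUC_0→∞ = F × Dose / CL
        = 0.75 × 400 / 29.8 = 10.0671 mg/L·h

AUC = 10.1 mg/L·h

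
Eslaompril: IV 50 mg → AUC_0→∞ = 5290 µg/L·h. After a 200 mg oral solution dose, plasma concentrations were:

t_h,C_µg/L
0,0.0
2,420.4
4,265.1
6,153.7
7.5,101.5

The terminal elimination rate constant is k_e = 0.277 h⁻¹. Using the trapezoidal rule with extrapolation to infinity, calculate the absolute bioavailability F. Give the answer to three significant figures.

F = 0.0984

Trapezoidal AUC_0→7.5 (oral solution):
  [0→2]: (0.0+420.4)/2 × 2 = 420.4
  [2→4]: (420.4+265.1)/2 × 2 = 685.5
  [4→6]: (265.1+153.7)/2 × 2 = 418.8
  [6→7.5]: (153.7+101.5)/2 × 1.5 = 191.4
  Sum = 1716.1 µg/L·h
Tail: C_last/k_e = 101.5/0.277 = 366.426
AUC_0→∞ (oral solution) = 1716.1 + 366.426 = 2082.526 µg/L·h
F = (AUC_ev/D_ev)/(AUC_iv/D_iv) = (2082.526/200)/(5290/50) = 10.41263/105.8 = 0.0984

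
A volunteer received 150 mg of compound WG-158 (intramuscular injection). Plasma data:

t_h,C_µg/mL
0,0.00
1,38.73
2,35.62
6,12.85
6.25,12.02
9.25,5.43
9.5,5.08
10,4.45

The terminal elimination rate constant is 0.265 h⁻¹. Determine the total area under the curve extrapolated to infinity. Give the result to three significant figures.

Trapezoidal AUC_0→10:
  [0→1]: (0.00+38.73)/2 × 1 = 19.365
  [1→2]: (38.73+35.62)/2 × 1 = 37.175
  [2→6]: (35.62+12.85)/2 × 4 = 96.94
  [6→6.25]: (12.85+12.02)/2 × 0.25 = 3.10875
  [6.25→9.25]: (12.02+5.43)/2 × 3 = 26.175
  [9.25→9.5]: (5.43+5.08)/2 × 0.25 = 1.31375
  [9.5→10]: (5.08+4.45)/2 × 0.5 = 2.3825
  Sum = 186.46 µg/mL·h
Extrapolated tail: C_last / k_e = 4.45 / 0.265 = 16.792
AUC_0→∞ = 186.46 + 16.792 = 203.252 µg/mL·h

AUC = 203 µg/mL·h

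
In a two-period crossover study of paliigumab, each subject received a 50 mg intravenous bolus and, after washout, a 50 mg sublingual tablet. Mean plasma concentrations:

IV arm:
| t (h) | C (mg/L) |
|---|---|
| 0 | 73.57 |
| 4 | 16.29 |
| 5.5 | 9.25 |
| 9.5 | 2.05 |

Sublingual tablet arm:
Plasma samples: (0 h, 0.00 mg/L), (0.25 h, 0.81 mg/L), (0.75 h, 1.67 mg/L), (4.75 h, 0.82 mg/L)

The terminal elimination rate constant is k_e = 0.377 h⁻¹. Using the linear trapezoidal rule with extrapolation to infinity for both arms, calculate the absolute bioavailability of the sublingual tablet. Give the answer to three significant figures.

Trapezoidal AUC_0→9.5 (IV):
  [0→4]: (73.57+16.29)/2 × 4 = 179.72
  [4→5.5]: (16.29+9.25)/2 × 1.5 = 19.155
  [5.5→9.5]: (9.25+2.05)/2 × 4 = 22.6
  Sum = 221.475 mg/L·h
IV tail: 2.05/0.377 = 5.438; AUC_iv,0→∞ = 221.475 + 5.438 = 226.913 mg/L·h
Trapezoidal AUC_0→4.75 (sublingual tablet):
  [0→0.25]: (0.00+0.81)/2 × 0.25 = 0.10125
  [0.25→0.75]: (0.81+1.67)/2 × 0.5 = 0.62
  [0.75→4.75]: (1.67+0.82)/2 × 4 = 4.98
  Sum = 5.70125 mg/L·h
sublingual tablet tail: 0.82/0.377 = 2.175; AUC_ev,0→∞ = 5.70125 + 2.175 = 7.87625 mg/L·h
F = (AUC_ev/D_ev)/(AUC_iv/D_iv) = (7.87625/50)/(226.913/50) = 0.157525/4.53826 = 0.0347

F = 0.0347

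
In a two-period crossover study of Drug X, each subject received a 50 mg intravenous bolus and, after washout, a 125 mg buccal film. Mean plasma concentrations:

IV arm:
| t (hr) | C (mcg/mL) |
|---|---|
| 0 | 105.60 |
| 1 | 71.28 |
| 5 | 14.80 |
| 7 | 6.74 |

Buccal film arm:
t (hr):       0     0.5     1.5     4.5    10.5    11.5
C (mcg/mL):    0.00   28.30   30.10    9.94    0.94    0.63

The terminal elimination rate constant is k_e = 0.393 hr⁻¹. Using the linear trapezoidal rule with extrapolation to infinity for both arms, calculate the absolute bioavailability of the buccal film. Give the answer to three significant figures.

Trapezoidal AUC_0→7 (IV):
  [0→1]: (105.60+71.28)/2 × 1 = 88.44
  [1→5]: (71.28+14.80)/2 × 4 = 172.16
  [5→7]: (14.80+6.74)/2 × 2 = 21.54
  Sum = 282.14 mcg/mL·hr
IV tail: 6.74/0.393 = 17.150; AUC_iv,0→∞ = 282.14 + 17.150 = 299.29 mcg/mL·hr
Trapezoidal AUC_0→11.5 (buccal film):
  [0→0.5]: (0.00+28.30)/2 × 0.5 = 7.075
  [0.5→1.5]: (28.30+30.10)/2 × 1 = 29.2
  [1.5→4.5]: (30.10+9.94)/2 × 3 = 60.06
  [4.5→10.5]: (9.94+0.94)/2 × 6 = 32.64
  [10.5→11.5]: (0.94+0.63)/2 × 1 = 0.785
  Sum = 129.76 mcg/mL·hr
buccal film tail: 0.63/0.393 = 1.603; AUC_ev,0→∞ = 129.76 + 1.603 = 131.363 mcg/mL·hr
F = (AUC_ev/D_ev)/(AUC_iv/D_iv) = (131.363/125)/(299.29/50) = 1.050904/5.9858 = 0.1756

F = 0.176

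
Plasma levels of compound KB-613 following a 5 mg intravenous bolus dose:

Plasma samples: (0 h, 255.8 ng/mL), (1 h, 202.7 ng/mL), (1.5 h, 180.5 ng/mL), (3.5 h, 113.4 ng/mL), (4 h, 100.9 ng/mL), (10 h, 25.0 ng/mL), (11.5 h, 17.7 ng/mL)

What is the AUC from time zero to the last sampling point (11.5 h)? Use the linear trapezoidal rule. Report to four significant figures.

Trapezoidal AUC_0→11.5:
  [0→1]: (255.8+202.7)/2 × 1 = 229.25
  [1→1.5]: (202.7+180.5)/2 × 0.5 = 95.8
  [1.5→3.5]: (180.5+113.4)/2 × 2 = 293.9
  [3.5→4]: (113.4+100.9)/2 × 0.5 = 53.575
  [4→10]: (100.9+25.0)/2 × 6 = 377.7
  [10→11.5]: (25.0+17.7)/2 × 1.5 = 32.025
  Sum = 1082.25 ng/mL·h

AUC = 1082 ng/mL·h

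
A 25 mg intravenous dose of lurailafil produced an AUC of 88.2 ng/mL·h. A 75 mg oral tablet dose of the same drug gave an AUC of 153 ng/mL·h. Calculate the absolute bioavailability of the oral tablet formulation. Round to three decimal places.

F = 0.578

F = (AUC_ev / D_ev) / (AUC_iv / D_iv)
  = (153/75) / (88.2/25)
  = 2.04 / 3.528 = 0.5782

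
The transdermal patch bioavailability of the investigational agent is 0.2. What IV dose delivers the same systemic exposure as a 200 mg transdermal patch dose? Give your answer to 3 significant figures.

D_iv = 40.0 mg

Systemic exposure from an extravascular dose = F × D_ev, so the equivalent IV dose is F × D_ev.
D_iv = F × D_ev = 0.2 × 200 = 40 mg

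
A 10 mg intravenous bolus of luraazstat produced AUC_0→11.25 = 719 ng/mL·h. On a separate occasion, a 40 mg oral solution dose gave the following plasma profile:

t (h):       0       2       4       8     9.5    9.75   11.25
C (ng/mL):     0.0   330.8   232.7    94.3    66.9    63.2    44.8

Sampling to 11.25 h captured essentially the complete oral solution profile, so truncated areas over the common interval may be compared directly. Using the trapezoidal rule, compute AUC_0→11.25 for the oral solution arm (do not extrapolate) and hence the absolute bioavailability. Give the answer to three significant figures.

F = 0.614

Trapezoidal AUC_0→11.25 (oral solution):
  [0→2]: (0.0+330.8)/2 × 2 = 330.8
  [2→4]: (330.8+232.7)/2 × 2 = 563.5
  [4→8]: (232.7+94.3)/2 × 4 = 654.0
  [8→9.5]: (94.3+66.9)/2 × 1.5 = 120.9
  [9.5→9.75]: (66.9+63.2)/2 × 0.25 = 16.2625
  [9.75→11.25]: (63.2+44.8)/2 × 1.5 = 81.0
  Sum = 1766.4625 ng/mL·h
F = (AUC_ev/D_ev)/(AUC_iv/D_iv) = (1766.4625/40)/(719/10) = 44.1616/71.9 = 0.6142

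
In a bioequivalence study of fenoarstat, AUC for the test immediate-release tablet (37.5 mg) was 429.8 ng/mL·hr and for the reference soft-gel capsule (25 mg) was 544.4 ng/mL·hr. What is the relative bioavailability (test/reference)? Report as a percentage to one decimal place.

F_rel = (AUC_test/D_test) / (AUC_ref/D_ref)
      = (429.8/37.5) / (544.4/25)
      = 11.4613 / 21.776 = 0.5263 = 52.63%

F_rel = 52.6%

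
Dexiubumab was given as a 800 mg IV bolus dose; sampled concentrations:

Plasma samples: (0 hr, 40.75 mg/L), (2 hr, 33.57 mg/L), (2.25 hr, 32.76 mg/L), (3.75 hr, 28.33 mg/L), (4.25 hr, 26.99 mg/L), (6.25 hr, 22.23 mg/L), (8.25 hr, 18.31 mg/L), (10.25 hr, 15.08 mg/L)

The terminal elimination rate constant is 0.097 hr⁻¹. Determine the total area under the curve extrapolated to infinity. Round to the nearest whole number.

Trapezoidal AUC_0→10.25:
  [0→2]: (40.75+33.57)/2 × 2 = 74.32
  [2→2.25]: (33.57+32.76)/2 × 0.25 = 8.29125
  [2.25→3.75]: (32.76+28.33)/2 × 1.5 = 45.8175
  [3.75→4.25]: (28.33+26.99)/2 × 0.5 = 13.83
  [4.25→6.25]: (26.99+22.23)/2 × 2 = 49.22
  [6.25→8.25]: (22.23+18.31)/2 × 2 = 40.54
  [8.25→10.25]: (18.31+15.08)/2 × 2 = 33.39
  Sum = 265.40875 mg/L·hr
Extrapolated tail: C_last / k_e = 15.08 / 0.097 = 155.464
AUC_0→∞ = 265.40875 + 155.464 = 420.87275 mg/L·hr

AUC = 421 mg/L·hr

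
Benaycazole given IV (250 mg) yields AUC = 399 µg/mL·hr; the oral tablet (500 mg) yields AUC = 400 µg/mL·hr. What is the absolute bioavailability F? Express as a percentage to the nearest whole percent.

F = 50%

F = (AUC_ev / D_ev) / (AUC_iv / D_iv)
  = (400/500) / (399/250)
  = 0.8 / 1.596 = 0.5013
  = 50.13%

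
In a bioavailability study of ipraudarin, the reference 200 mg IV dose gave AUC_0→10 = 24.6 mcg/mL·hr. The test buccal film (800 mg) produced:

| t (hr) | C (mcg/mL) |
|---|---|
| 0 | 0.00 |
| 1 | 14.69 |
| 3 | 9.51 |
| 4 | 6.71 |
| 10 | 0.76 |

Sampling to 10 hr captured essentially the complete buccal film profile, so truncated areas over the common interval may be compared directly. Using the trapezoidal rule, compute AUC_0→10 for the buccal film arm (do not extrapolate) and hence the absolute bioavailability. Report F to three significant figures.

Trapezoidal AUC_0→10 (buccal film):
  [0→1]: (0.00+14.69)/2 × 1 = 7.345
  [1→3]: (14.69+9.51)/2 × 2 = 24.2
  [3→4]: (9.51+6.71)/2 × 1 = 8.11
  [4→10]: (6.71+0.76)/2 × 6 = 22.41
  Sum = 62.065 mcg/mL·hr
F = (AUC_ev/D_ev)/(AUC_iv/D_iv) = (62.065/800)/(24.6/200) = 0.07758125/0.123 = 0.6307

F = 0.631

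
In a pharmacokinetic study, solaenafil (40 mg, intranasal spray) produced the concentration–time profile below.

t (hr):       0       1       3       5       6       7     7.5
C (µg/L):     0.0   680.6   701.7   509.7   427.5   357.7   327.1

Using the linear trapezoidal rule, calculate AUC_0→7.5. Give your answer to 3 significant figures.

Trapezoidal AUC_0→7.5:
  [0→1]: (0.0+680.6)/2 × 1 = 340.3
  [1→3]: (680.6+701.7)/2 × 2 = 1382.3
  [3→5]: (701.7+509.7)/2 × 2 = 1211.4
  [5→6]: (509.7+427.5)/2 × 1 = 468.6
  [6→7]: (427.5+357.7)/2 × 1 = 392.6
  [7→7.5]: (357.7+327.1)/2 × 0.5 = 171.2
  Sum = 3966.4 µg/L·hr

AUC = 3970 µg/L·hr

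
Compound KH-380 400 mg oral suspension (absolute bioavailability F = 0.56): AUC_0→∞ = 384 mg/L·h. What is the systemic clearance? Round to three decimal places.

CL = 0.583 L/h

CL = F × Dose / AUC_0→∞
   = 0.56 × 400 / 384 = 0.583333 L/h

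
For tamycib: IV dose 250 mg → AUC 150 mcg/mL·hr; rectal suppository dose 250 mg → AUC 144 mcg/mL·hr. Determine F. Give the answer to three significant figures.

F = (AUC_ev / D_ev) / (AUC_iv / D_iv)
  = (144/250) / (150/250)
  = 0.576 / 0.6 = 0.9600

F = 0.960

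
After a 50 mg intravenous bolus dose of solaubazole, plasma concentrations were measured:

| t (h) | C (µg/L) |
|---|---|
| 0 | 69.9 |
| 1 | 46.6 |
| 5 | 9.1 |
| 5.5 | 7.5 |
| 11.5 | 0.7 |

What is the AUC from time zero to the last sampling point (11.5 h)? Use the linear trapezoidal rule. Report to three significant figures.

AUC = 198 µg/L·h

Trapezoidal AUC_0→11.5:
  [0→1]: (69.9+46.6)/2 × 1 = 58.25
  [1→5]: (46.6+9.1)/2 × 4 = 111.4
  [5→5.5]: (9.1+7.5)/2 × 0.5 = 4.15
  [5.5→11.5]: (7.5+0.7)/2 × 6 = 24.6
  Sum = 198.4 µg/L·h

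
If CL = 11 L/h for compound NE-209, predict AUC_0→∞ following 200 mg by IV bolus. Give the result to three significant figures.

AUC_0→∞ = Dose_iv / CL
        = 200 / 11 = 18.1818 mg/L·h

AUC = 18.2 mg/L·h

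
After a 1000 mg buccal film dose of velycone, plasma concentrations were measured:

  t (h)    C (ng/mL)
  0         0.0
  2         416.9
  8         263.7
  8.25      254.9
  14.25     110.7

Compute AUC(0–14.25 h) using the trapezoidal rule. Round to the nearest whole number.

Trapezoidal AUC_0→14.25:
  [0→2]: (0.0+416.9)/2 × 2 = 416.9
  [2→8]: (416.9+263.7)/2 × 6 = 2041.8
  [8→8.25]: (263.7+254.9)/2 × 0.25 = 64.825
  [8.25→14.25]: (254.9+110.7)/2 × 6 = 1096.8
  Sum = 3620.325 ng/mL·h

AUC = 3620 ng/mL·h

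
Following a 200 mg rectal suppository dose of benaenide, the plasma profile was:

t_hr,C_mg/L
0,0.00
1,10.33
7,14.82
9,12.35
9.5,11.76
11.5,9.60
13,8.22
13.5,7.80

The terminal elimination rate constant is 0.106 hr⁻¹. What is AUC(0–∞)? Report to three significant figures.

Trapezoidal AUC_0→13.5:
  [0→1]: (0.00+10.33)/2 × 1 = 5.165
  [1→7]: (10.33+14.82)/2 × 6 = 75.45
  [7→9]: (14.82+12.35)/2 × 2 = 27.17
  [9→9.5]: (12.35+11.76)/2 × 0.5 = 6.0275
  [9.5→11.5]: (11.76+9.60)/2 × 2 = 21.36
  [11.5→13]: (9.60+8.22)/2 × 1.5 = 13.365
  [13→13.5]: (8.22+7.80)/2 × 0.5 = 4.005
  Sum = 152.5425 mg/L·hr
Extrapolated tail: C_last / k_e = 7.80 / 0.106 = 73.585
AUC_0→∞ = 152.5425 + 73.585 = 226.1275 mg/L·hr

AUC = 226 mg/L·hr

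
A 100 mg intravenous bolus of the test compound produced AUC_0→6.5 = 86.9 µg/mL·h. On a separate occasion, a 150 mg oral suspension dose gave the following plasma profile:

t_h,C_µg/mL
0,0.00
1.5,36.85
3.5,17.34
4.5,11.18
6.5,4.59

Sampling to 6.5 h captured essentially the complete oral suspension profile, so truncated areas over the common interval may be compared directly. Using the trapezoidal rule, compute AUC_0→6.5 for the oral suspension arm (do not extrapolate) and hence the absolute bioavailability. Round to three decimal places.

Trapezoidal AUC_0→6.5 (oral suspension):
  [0→1.5]: (0.00+36.85)/2 × 1.5 = 27.6375
  [1.5→3.5]: (36.85+17.34)/2 × 2 = 54.19
  [3.5→4.5]: (17.34+11.18)/2 × 1 = 14.26
  [4.5→6.5]: (11.18+4.59)/2 × 2 = 15.77
  Sum = 111.8575 µg/mL·h
F = (AUC_ev/D_ev)/(AUC_iv/D_iv) = (111.8575/150)/(86.9/100) = 0.745717/0.869 = 0.8581

F = 0.858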